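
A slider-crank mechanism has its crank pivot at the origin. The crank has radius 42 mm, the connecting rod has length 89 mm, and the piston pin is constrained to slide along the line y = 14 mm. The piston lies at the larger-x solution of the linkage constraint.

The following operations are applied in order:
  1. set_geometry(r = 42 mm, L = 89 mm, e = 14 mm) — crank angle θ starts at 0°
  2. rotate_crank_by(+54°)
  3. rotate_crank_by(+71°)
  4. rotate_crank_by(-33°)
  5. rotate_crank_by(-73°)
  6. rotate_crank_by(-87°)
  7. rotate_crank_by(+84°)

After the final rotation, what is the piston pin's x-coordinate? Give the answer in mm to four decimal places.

129.3400

set_geometry: r = 42 mm, L = 89 mm, e = 14 mm; θ ← 0°
rotate_crank_by(+54°): θ ← 0° +54° = 54°
rotate_crank_by(+71°): θ ← 54° +71° = 125°
rotate_crank_by(-33°): θ ← 125° -33° = 92°
rotate_crank_by(-73°): θ ← 92° -73° = 19°
rotate_crank_by(-87°): θ ← 19° -87° = -68°
rotate_crank_by(+84°): θ ← -68° +84° = 16°
crank pin P = (r cos θ, r sin θ) = (40.372991, 11.576769)
h = r sin θ − e = 11.576769 − 14 = -2.423231
x = r cos θ + √(L² − h²) = 40.372991 + √(7921.0 − 5.8720) = 40.372991 + 88.967005 = 129.339996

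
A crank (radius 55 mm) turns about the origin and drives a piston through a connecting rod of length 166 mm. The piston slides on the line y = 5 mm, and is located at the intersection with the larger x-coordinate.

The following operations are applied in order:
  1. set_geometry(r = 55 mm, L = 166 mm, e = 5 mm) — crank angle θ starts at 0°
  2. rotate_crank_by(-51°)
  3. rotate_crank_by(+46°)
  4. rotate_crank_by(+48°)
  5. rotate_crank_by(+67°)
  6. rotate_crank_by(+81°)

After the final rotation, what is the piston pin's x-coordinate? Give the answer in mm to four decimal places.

111.2858

set_geometry: r = 55 mm, L = 166 mm, e = 5 mm; θ ← 0°
rotate_crank_by(-51°): θ ← 0° -51° = -51°
rotate_crank_by(+46°): θ ← -51° +46° = -5°
rotate_crank_by(+48°): θ ← -5° +48° = 43°
rotate_crank_by(+67°): θ ← 43° +67° = 110°
rotate_crank_by(+81°): θ ← 110° +81° = 191°
crank pin P = (r cos θ, r sin θ) = (-53.989495, -10.494495)
h = r sin θ − e = -10.494495 − 5 = -15.494495
x = r cos θ + √(L² − h²) = -53.989495 + √(27556.0 − 240.0794) = -53.989495 + 165.275287 = 111.285792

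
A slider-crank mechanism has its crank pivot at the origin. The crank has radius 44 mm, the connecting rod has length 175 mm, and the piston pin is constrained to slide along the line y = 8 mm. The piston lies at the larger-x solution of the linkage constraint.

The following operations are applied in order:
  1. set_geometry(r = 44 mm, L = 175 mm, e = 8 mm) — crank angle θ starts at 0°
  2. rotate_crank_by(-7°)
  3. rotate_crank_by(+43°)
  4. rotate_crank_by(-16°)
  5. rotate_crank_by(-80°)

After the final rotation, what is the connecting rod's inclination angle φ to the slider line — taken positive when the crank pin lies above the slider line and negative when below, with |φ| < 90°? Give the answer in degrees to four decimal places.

set_geometry: r = 44 mm, L = 175 mm, e = 8 mm; θ ← 0°
rotate_crank_by(-7°): θ ← 0° -7° = -7°
rotate_crank_by(+43°): θ ← -7° +43° = 36°
rotate_crank_by(-16°): θ ← 36° -16° = 20°
rotate_crank_by(-80°): θ ← 20° -80° = -60°
crank pin P = (r cos θ, r sin θ) = (22.000000, -38.105118)
h = r sin θ − e = -38.105118 − 8 = -46.105118
sin φ = h / L = -46.105118 / 175 = -0.26345782
φ = arcsin(-0.26345782) = -15.275336°

-15.2753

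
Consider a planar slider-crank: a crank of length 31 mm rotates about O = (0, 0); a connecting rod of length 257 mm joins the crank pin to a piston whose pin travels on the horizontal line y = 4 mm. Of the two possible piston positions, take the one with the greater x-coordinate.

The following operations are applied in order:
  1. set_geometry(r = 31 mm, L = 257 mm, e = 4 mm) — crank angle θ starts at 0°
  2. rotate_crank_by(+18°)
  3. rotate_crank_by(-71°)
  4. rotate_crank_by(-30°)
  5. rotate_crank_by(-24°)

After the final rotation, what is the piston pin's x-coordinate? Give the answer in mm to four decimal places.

set_geometry: r = 31 mm, L = 257 mm, e = 4 mm; θ ← 0°
rotate_crank_by(+18°): θ ← 0° +18° = 18°
rotate_crank_by(-71°): θ ← 18° -71° = -53°
rotate_crank_by(-30°): θ ← -53° -30° = -83°
rotate_crank_by(-24°): θ ← -83° -24° = -107°
crank pin P = (r cos θ, r sin θ) = (-9.063523, -29.645447)
h = r sin θ − e = -29.645447 − 4 = -33.645447
x = r cos θ + √(L² − h²) = -9.063523 + √(66049.0 − 1132.0161) = -9.063523 + 254.788116 = 245.724593

245.7246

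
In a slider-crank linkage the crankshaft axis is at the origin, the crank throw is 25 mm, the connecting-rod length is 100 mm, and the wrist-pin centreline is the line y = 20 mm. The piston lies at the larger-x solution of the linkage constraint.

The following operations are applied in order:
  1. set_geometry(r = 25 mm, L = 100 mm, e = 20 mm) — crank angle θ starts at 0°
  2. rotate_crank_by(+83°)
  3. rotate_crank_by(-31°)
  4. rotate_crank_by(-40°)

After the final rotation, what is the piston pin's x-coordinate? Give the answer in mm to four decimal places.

set_geometry: r = 25 mm, L = 100 mm, e = 20 mm; θ ← 0°
rotate_crank_by(+83°): θ ← 0° +83° = 83°
rotate_crank_by(-31°): θ ← 83° -31° = 52°
rotate_crank_by(-40°): θ ← 52° -40° = 12°
crank pin P = (r cos θ, r sin θ) = (24.453690, 5.197792)
h = r sin θ − e = 5.197792 − 20 = -14.802208
x = r cos θ + √(L² − h²) = 24.453690 + √(10000.0 − 219.1054) = 24.453690 + 98.898406 = 123.352096

123.3521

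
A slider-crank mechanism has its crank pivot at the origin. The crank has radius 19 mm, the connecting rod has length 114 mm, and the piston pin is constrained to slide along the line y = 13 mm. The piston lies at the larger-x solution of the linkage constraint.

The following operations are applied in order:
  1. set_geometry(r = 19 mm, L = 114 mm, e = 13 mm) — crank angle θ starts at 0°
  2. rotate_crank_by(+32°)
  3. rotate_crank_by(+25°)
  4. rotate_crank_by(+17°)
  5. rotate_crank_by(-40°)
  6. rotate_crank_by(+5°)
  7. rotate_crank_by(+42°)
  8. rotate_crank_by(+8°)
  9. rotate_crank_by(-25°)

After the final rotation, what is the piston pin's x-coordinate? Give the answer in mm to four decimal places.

set_geometry: r = 19 mm, L = 114 mm, e = 13 mm; θ ← 0°
rotate_crank_by(+32°): θ ← 0° +32° = 32°
rotate_crank_by(+25°): θ ← 32° +25° = 57°
rotate_crank_by(+17°): θ ← 57° +17° = 74°
rotate_crank_by(-40°): θ ← 74° -40° = 34°
rotate_crank_by(+5°): θ ← 34° +5° = 39°
rotate_crank_by(+42°): θ ← 39° +42° = 81°
rotate_crank_by(+8°): θ ← 81° +8° = 89°
rotate_crank_by(-25°): θ ← 89° -25° = 64°
crank pin P = (r cos θ, r sin θ) = (8.329052, 17.077087)
h = r sin θ − e = 17.077087 − 13 = 4.077087
x = r cos θ + √(L² − h²) = 8.329052 + √(12996.0 − 16.6226) = 8.329052 + 113.927070 = 122.256122

122.2561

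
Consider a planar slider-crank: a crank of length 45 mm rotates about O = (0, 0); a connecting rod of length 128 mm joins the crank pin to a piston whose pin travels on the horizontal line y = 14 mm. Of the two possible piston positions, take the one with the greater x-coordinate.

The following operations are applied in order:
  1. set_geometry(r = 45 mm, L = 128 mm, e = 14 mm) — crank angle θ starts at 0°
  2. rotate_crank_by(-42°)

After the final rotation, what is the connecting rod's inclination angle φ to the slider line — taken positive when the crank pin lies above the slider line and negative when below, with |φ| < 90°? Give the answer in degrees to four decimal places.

-20.1584

set_geometry: r = 45 mm, L = 128 mm, e = 14 mm; θ ← 0°
rotate_crank_by(-42°): θ ← 0° -42° = -42°
crank pin P = (r cos θ, r sin θ) = (33.441517, -30.110877)
h = r sin θ − e = -30.110877 − 14 = -44.110877
sin φ = h / L = -44.110877 / 128 = -0.34461623
φ = arcsin(-0.34461623) = -20.158371°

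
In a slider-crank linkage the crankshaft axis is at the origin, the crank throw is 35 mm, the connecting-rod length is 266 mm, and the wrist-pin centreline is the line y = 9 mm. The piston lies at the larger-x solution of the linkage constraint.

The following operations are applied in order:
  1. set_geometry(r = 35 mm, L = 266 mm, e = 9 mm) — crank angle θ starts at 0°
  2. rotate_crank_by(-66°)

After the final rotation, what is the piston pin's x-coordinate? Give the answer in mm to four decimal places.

set_geometry: r = 35 mm, L = 266 mm, e = 9 mm; θ ← 0°
rotate_crank_by(-66°): θ ← 0° -66° = -66°
crank pin P = (r cos θ, r sin θ) = (14.235783, -31.974091)
h = r sin θ − e = -31.974091 − 9 = -40.974091
x = r cos θ + √(L² − h²) = 14.235783 + √(70756.0 − 1678.8761) = 14.235783 + 262.825273 = 277.061055

277.0611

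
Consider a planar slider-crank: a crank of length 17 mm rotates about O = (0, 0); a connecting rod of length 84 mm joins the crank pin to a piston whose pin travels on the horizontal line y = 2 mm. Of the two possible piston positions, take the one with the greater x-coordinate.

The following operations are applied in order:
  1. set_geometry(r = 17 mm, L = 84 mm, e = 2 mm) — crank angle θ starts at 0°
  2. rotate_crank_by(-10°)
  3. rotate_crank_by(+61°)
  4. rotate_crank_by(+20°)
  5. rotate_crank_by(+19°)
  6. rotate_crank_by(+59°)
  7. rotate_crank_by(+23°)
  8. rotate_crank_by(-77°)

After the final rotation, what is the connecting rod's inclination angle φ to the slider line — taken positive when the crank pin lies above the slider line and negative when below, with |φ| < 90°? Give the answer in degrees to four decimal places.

set_geometry: r = 17 mm, L = 84 mm, e = 2 mm; θ ← 0°
rotate_crank_by(-10°): θ ← 0° -10° = -10°
rotate_crank_by(+61°): θ ← -10° +61° = 51°
rotate_crank_by(+20°): θ ← 51° +20° = 71°
rotate_crank_by(+19°): θ ← 71° +19° = 90°
rotate_crank_by(+59°): θ ← 90° +59° = 149°
rotate_crank_by(+23°): θ ← 149° +23° = 172°
rotate_crank_by(-77°): θ ← 172° -77° = 95°
crank pin P = (r cos θ, r sin θ) = (-1.481648, 16.935310)
h = r sin θ − e = 16.935310 − 2 = 14.935310
sin φ = h / L = 14.935310 / 84 = 0.17780131
φ = arcsin(0.17780131) = 10.241718°

10.2417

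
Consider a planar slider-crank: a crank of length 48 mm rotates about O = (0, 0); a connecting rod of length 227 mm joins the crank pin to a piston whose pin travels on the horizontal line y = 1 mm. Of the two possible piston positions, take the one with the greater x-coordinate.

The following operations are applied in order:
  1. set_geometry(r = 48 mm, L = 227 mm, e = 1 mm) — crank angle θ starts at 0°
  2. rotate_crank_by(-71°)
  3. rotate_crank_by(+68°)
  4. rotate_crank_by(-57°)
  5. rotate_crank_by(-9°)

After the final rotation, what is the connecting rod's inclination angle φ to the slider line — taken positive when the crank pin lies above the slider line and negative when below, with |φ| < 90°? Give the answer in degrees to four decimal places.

-11.6431

set_geometry: r = 48 mm, L = 227 mm, e = 1 mm; θ ← 0°
rotate_crank_by(-71°): θ ← 0° -71° = -71°
rotate_crank_by(+68°): θ ← -71° +68° = -3°
rotate_crank_by(-57°): θ ← -3° -57° = -60°
rotate_crank_by(-9°): θ ← -60° -9° = -69°
crank pin P = (r cos θ, r sin θ) = (17.201662, -44.811860)
h = r sin θ − e = -44.811860 − 1 = -45.811860
sin φ = h / L = -45.811860 / 227 = -0.20181436
φ = arcsin(-0.20181436) = -11.643078°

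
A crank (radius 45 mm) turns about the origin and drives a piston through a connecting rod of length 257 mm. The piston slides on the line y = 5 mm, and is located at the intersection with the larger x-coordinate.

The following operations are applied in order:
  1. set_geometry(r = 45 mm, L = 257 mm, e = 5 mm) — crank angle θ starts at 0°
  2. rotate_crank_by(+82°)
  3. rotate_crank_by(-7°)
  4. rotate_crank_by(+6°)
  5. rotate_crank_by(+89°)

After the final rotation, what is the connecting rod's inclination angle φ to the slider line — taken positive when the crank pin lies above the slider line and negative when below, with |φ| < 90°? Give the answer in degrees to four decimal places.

set_geometry: r = 45 mm, L = 257 mm, e = 5 mm; θ ← 0°
rotate_crank_by(+82°): θ ← 0° +82° = 82°
rotate_crank_by(-7°): θ ← 82° -7° = 75°
rotate_crank_by(+6°): θ ← 75° +6° = 81°
rotate_crank_by(+89°): θ ← 81° +89° = 170°
crank pin P = (r cos θ, r sin θ) = (-44.316349, 7.814168)
h = r sin θ − e = 7.814168 − 5 = 2.814168
sin φ = h / L = 2.814168 / 257 = 0.01095007
φ = arcsin(0.01095007) = 0.627405°

0.6274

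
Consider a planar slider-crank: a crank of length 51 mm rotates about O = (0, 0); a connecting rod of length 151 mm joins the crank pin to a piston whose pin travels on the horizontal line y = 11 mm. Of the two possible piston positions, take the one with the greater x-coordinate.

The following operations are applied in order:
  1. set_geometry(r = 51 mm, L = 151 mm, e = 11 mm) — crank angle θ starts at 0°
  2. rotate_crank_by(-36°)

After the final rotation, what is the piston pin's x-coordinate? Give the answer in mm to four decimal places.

set_geometry: r = 51 mm, L = 151 mm, e = 11 mm; θ ← 0°
rotate_crank_by(-36°): θ ← 0° -36° = -36°
crank pin P = (r cos θ, r sin θ) = (41.259867, -29.977048)
h = r sin θ − e = -29.977048 − 11 = -40.977048
x = r cos θ + √(L² − h²) = 41.259867 + √(22801.0 − 1679.1185) = 41.259867 + 145.333690 = 186.593557

186.5936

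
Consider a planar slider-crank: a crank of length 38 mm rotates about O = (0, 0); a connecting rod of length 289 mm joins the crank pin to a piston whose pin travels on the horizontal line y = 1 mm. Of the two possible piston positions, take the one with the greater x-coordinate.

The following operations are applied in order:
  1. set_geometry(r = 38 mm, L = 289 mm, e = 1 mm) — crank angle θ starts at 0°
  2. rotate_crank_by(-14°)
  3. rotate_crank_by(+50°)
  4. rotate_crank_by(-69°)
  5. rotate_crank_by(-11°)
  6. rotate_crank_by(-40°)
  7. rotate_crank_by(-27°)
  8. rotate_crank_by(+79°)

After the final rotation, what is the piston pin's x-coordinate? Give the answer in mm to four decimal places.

320.4518

set_geometry: r = 38 mm, L = 289 mm, e = 1 mm; θ ← 0°
rotate_crank_by(-14°): θ ← 0° -14° = -14°
rotate_crank_by(+50°): θ ← -14° +50° = 36°
rotate_crank_by(-69°): θ ← 36° -69° = -33°
rotate_crank_by(-11°): θ ← -33° -11° = -44°
rotate_crank_by(-40°): θ ← -44° -40° = -84°
rotate_crank_by(-27°): θ ← -84° -27° = -111°
rotate_crank_by(+79°): θ ← -111° +79° = -32°
crank pin P = (r cos θ, r sin θ) = (32.225828, -20.136932)
h = r sin θ − e = -20.136932 − 1 = -21.136932
x = r cos θ + √(L² − h²) = 32.225828 + √(83521.0 − 446.7699) = 32.225828 + 288.226005 = 320.451833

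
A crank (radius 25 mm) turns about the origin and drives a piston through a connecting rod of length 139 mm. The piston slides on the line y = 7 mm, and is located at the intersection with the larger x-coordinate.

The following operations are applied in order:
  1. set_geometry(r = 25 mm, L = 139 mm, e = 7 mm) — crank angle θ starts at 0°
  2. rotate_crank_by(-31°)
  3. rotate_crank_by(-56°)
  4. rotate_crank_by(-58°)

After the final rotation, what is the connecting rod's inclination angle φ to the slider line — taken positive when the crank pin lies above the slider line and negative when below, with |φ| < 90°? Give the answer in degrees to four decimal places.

set_geometry: r = 25 mm, L = 139 mm, e = 7 mm; θ ← 0°
rotate_crank_by(-31°): θ ← 0° -31° = -31°
rotate_crank_by(-56°): θ ← -31° -56° = -87°
rotate_crank_by(-58°): θ ← -87° -58° = -145°
crank pin P = (r cos θ, r sin θ) = (-20.478801, -14.339411)
h = r sin θ − e = -14.339411 − 7 = -21.339411
sin φ = h / L = -21.339411 / 139 = -0.15352094
φ = arcsin(-0.15352094) = -8.831026°

-8.8310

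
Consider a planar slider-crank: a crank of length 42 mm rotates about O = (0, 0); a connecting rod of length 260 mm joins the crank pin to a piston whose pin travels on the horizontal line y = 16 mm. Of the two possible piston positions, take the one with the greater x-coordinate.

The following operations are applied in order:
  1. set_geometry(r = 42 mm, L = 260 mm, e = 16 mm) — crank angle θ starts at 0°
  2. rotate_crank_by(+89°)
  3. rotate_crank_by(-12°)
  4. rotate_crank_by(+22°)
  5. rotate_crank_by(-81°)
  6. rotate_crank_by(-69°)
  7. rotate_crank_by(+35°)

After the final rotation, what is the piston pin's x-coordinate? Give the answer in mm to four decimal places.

298.9064

set_geometry: r = 42 mm, L = 260 mm, e = 16 mm; θ ← 0°
rotate_crank_by(+89°): θ ← 0° +89° = 89°
rotate_crank_by(-12°): θ ← 89° -12° = 77°
rotate_crank_by(+22°): θ ← 77° +22° = 99°
rotate_crank_by(-81°): θ ← 99° -81° = 18°
rotate_crank_by(-69°): θ ← 18° -69° = -51°
rotate_crank_by(+35°): θ ← -51° +35° = -16°
crank pin P = (r cos θ, r sin θ) = (40.372991, -11.576769)
h = r sin θ − e = -11.576769 − 16 = -27.576769
x = r cos θ + √(L² − h²) = 40.372991 + √(67600.0 − 760.4782) = 40.372991 + 258.533406 = 298.906397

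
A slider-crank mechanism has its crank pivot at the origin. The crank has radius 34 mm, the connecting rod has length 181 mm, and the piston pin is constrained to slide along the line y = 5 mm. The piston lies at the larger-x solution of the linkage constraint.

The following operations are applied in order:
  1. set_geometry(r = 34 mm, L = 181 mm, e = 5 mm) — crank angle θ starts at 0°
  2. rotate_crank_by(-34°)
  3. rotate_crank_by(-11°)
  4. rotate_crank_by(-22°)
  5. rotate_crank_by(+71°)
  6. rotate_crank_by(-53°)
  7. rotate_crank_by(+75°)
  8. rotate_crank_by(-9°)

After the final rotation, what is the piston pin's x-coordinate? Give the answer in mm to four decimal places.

213.4469

set_geometry: r = 34 mm, L = 181 mm, e = 5 mm; θ ← 0°
rotate_crank_by(-34°): θ ← 0° -34° = -34°
rotate_crank_by(-11°): θ ← -34° -11° = -45°
rotate_crank_by(-22°): θ ← -45° -22° = -67°
rotate_crank_by(+71°): θ ← -67° +71° = 4°
rotate_crank_by(-53°): θ ← 4° -53° = -49°
rotate_crank_by(+75°): θ ← -49° +75° = 26°
rotate_crank_by(-9°): θ ← 26° -9° = 17°
crank pin P = (r cos θ, r sin θ) = (32.514362, 9.940638)
h = r sin θ − e = 9.940638 − 5 = 4.940638
x = r cos θ + √(L² − h²) = 32.514362 + √(32761.0 − 24.4099) = 32.514362 + 180.932557 = 213.446918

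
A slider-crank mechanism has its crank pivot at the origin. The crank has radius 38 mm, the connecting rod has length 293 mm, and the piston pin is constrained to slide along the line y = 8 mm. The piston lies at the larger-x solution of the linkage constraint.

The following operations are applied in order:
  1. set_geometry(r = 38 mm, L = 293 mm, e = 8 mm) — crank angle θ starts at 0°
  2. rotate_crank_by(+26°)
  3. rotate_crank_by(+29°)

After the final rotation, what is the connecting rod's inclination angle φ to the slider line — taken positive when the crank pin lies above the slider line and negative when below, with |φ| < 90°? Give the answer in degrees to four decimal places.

4.5273

set_geometry: r = 38 mm, L = 293 mm, e = 8 mm; θ ← 0°
rotate_crank_by(+26°): θ ← 0° +26° = 26°
rotate_crank_by(+29°): θ ← 26° +29° = 55°
crank pin P = (r cos θ, r sin θ) = (21.795905, 31.127778)
h = r sin θ − e = 31.127778 − 8 = 23.127778
sin φ = h / L = 23.127778 / 293 = 0.07893439
φ = arcsin(0.07893439) = 4.527317°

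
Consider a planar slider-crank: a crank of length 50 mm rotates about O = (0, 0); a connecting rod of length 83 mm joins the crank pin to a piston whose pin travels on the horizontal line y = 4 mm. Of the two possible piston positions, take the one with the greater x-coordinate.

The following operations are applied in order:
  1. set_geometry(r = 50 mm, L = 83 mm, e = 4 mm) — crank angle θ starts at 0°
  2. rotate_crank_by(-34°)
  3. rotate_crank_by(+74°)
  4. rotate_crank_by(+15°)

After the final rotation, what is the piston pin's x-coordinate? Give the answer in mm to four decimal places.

102.9966

set_geometry: r = 50 mm, L = 83 mm, e = 4 mm; θ ← 0°
rotate_crank_by(-34°): θ ← 0° -34° = -34°
rotate_crank_by(+74°): θ ← -34° +74° = 40°
rotate_crank_by(+15°): θ ← 40° +15° = 55°
crank pin P = (r cos θ, r sin θ) = (28.678822, 40.957602)
h = r sin θ − e = 40.957602 − 4 = 36.957602
x = r cos θ + √(L² − h²) = 28.678822 + √(6889.0 − 1365.8644) = 28.678822 + 74.317802 = 102.996623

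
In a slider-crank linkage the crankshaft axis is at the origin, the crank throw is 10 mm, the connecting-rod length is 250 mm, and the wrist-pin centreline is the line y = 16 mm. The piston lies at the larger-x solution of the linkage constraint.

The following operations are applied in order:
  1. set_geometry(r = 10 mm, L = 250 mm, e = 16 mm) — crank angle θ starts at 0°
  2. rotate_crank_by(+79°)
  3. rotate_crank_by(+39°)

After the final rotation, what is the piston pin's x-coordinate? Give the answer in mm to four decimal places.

set_geometry: r = 10 mm, L = 250 mm, e = 16 mm; θ ← 0°
rotate_crank_by(+79°): θ ← 0° +79° = 79°
rotate_crank_by(+39°): θ ← 79° +39° = 118°
crank pin P = (r cos θ, r sin θ) = (-4.694716, 8.829476)
h = r sin θ − e = 8.829476 − 16 = -7.170524
x = r cos θ + √(L² − h²) = -4.694716 + √(62500.0 − 51.4164) = -4.694716 + 249.897146 = 245.202430

245.2024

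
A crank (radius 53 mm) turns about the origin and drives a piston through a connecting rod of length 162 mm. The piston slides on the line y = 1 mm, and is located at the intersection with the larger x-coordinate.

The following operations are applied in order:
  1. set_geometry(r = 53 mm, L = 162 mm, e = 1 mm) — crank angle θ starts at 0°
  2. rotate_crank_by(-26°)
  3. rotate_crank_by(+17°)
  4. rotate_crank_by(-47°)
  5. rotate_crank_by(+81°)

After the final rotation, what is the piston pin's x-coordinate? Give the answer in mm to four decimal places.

208.6148

set_geometry: r = 53 mm, L = 162 mm, e = 1 mm; θ ← 0°
rotate_crank_by(-26°): θ ← 0° -26° = -26°
rotate_crank_by(+17°): θ ← -26° +17° = -9°
rotate_crank_by(-47°): θ ← -9° -47° = -56°
rotate_crank_by(+81°): θ ← -56° +81° = 25°
crank pin P = (r cos θ, r sin θ) = (48.034313, 22.398768)
h = r sin θ − e = 22.398768 − 1 = 21.398768
x = r cos θ + √(L² − h²) = 48.034313 + √(26244.0 − 457.9073) = 48.034313 + 160.580487 = 208.614799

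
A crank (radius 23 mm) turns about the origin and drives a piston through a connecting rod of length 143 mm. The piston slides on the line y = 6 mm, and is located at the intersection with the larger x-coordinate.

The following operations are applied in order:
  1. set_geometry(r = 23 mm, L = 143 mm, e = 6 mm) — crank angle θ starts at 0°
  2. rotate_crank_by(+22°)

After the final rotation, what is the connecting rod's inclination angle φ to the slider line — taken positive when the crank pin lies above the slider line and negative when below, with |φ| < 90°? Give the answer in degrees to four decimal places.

set_geometry: r = 23 mm, L = 143 mm, e = 6 mm; θ ← 0°
rotate_crank_by(+22°): θ ← 0° +22° = 22°
crank pin P = (r cos θ, r sin θ) = (21.325229, 8.615952)
h = r sin θ − e = 8.615952 − 6 = 2.615952
sin φ = h / L = 2.615952 / 143 = 0.01829337
φ = arcsin(0.01829337) = 1.048191°

1.0482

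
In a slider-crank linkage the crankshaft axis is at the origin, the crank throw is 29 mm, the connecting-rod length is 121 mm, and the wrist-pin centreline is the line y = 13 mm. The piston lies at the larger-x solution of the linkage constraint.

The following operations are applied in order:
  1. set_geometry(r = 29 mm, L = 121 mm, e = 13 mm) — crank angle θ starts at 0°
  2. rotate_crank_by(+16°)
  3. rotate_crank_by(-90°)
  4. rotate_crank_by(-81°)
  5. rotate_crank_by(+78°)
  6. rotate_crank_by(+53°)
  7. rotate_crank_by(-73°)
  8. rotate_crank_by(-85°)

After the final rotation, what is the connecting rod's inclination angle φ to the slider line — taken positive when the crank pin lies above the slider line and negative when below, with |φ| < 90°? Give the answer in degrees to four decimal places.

set_geometry: r = 29 mm, L = 121 mm, e = 13 mm; θ ← 0°
rotate_crank_by(+16°): θ ← 0° +16° = 16°
rotate_crank_by(-90°): θ ← 16° -90° = -74°
rotate_crank_by(-81°): θ ← -74° -81° = -155°
rotate_crank_by(+78°): θ ← -155° +78° = -77°
rotate_crank_by(+53°): θ ← -77° +53° = -24°
rotate_crank_by(-73°): θ ← -24° -73° = -97°
rotate_crank_by(-85°): θ ← -97° -85° = -182°
crank pin P = (r cos θ, r sin θ) = (-28.982334, 1.012085)
h = r sin θ − e = 1.012085 − 13 = -11.987915
sin φ = h / L = -11.987915 / 121 = -0.09907367
φ = arcsin(-0.09907367) = -5.685831°

-5.6858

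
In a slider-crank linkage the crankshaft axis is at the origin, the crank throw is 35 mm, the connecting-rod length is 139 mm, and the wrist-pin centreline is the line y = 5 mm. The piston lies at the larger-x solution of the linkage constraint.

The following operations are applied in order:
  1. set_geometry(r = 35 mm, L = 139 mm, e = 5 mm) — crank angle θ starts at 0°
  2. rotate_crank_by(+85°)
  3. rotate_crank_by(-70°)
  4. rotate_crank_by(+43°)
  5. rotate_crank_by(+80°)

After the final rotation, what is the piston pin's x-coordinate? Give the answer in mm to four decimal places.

set_geometry: r = 35 mm, L = 139 mm, e = 5 mm; θ ← 0°
rotate_crank_by(+85°): θ ← 0° +85° = 85°
rotate_crank_by(-70°): θ ← 85° -70° = 15°
rotate_crank_by(+43°): θ ← 15° +43° = 58°
rotate_crank_by(+80°): θ ← 58° +80° = 138°
crank pin P = (r cos θ, r sin θ) = (-26.010069, 23.419571)
h = r sin θ − e = 23.419571 − 5 = 18.419571
x = r cos θ + √(L² − h²) = -26.010069 + √(19321.0 − 339.2806) = -26.010069 + 137.774161 = 111.764092

111.7641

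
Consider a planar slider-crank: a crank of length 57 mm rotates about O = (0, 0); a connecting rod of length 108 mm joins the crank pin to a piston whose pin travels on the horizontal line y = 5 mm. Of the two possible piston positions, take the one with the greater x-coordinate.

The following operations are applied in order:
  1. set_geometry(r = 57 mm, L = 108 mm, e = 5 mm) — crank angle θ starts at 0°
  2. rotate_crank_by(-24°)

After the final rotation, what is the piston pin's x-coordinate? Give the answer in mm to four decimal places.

set_geometry: r = 57 mm, L = 108 mm, e = 5 mm; θ ← 0°
rotate_crank_by(-24°): θ ← 0° -24° = -24°
crank pin P = (r cos θ, r sin θ) = (52.072091, -23.183989)
h = r sin θ − e = -23.183989 − 5 = -28.183989
x = r cos θ + √(L² − h²) = 52.072091 + √(11664.0 − 794.3372) = 52.072091 + 104.257675 = 156.329766

156.3298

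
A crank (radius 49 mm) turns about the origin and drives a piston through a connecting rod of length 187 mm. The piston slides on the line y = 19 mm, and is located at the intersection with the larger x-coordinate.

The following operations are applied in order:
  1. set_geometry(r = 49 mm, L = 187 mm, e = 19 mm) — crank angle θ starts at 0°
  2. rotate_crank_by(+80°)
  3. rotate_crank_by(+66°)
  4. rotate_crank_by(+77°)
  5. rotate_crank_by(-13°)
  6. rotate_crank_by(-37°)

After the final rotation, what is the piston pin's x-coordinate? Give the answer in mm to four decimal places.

set_geometry: r = 49 mm, L = 187 mm, e = 19 mm; θ ← 0°
rotate_crank_by(+80°): θ ← 0° +80° = 80°
rotate_crank_by(+66°): θ ← 80° +66° = 146°
rotate_crank_by(+77°): θ ← 146° +77° = 223°
rotate_crank_by(-13°): θ ← 223° -13° = 210°
rotate_crank_by(-37°): θ ← 210° -37° = 173°
crank pin P = (r cos θ, r sin θ) = (-48.634761, 5.971598)
h = r sin θ − e = 5.971598 − 19 = -13.028402
x = r cos θ + √(L² − h²) = -48.634761 + √(34969.0 − 169.7393) = -48.634761 + 186.545600 = 137.910838

137.9108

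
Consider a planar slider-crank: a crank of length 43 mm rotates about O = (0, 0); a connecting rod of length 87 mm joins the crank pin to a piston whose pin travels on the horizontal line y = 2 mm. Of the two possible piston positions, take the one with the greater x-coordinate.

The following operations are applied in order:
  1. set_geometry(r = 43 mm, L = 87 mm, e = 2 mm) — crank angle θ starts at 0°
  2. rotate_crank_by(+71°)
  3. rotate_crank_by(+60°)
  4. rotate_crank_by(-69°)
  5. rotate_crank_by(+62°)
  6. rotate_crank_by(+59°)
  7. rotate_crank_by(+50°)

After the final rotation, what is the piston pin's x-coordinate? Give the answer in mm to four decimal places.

set_geometry: r = 43 mm, L = 87 mm, e = 2 mm; θ ← 0°
rotate_crank_by(+71°): θ ← 0° +71° = 71°
rotate_crank_by(+60°): θ ← 71° +60° = 131°
rotate_crank_by(-69°): θ ← 131° -69° = 62°
rotate_crank_by(+62°): θ ← 62° +62° = 124°
rotate_crank_by(+59°): θ ← 124° +59° = 183°
rotate_crank_by(+50°): θ ← 183° +50° = 233°
crank pin P = (r cos θ, r sin θ) = (-25.878046, -34.341327)
h = r sin θ − e = -34.341327 − 2 = -36.341327
x = r cos θ + √(L² − h²) = -25.878046 + √(7569.0 − 1320.6920) = -25.878046 + 79.046239 = 53.168193

53.1682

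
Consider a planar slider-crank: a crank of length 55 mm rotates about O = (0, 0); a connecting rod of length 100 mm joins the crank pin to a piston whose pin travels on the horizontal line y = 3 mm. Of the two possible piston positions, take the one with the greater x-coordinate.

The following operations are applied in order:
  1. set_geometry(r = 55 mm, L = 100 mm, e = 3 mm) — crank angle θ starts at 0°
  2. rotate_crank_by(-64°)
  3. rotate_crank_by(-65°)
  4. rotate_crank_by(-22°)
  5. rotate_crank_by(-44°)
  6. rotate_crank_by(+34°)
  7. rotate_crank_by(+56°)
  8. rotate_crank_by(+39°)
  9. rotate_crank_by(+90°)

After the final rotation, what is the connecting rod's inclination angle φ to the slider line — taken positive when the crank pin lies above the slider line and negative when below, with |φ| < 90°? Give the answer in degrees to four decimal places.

11.1691

set_geometry: r = 55 mm, L = 100 mm, e = 3 mm; θ ← 0°
rotate_crank_by(-64°): θ ← 0° -64° = -64°
rotate_crank_by(-65°): θ ← -64° -65° = -129°
rotate_crank_by(-22°): θ ← -129° -22° = -151°
rotate_crank_by(-44°): θ ← -151° -44° = -195°
rotate_crank_by(+34°): θ ← -195° +34° = -161°
rotate_crank_by(+56°): θ ← -161° +56° = -105°
rotate_crank_by(+39°): θ ← -105° +39° = -66°
rotate_crank_by(+90°): θ ← -66° +90° = 24°
crank pin P = (r cos θ, r sin θ) = (50.245000, 22.370515)
h = r sin θ − e = 22.370515 − 3 = 19.370515
sin φ = h / L = 19.370515 / 100 = 0.19370515
φ = arcsin(0.19370515) = 11.169092°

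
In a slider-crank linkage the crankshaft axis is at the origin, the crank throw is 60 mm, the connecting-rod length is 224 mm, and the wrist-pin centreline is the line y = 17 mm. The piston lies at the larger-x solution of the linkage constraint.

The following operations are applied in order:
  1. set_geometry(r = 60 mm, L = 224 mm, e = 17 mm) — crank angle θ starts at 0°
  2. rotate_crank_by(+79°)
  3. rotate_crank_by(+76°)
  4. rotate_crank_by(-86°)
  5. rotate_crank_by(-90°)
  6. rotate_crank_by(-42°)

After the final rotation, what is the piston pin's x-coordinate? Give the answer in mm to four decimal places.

set_geometry: r = 60 mm, L = 224 mm, e = 17 mm; θ ← 0°
rotate_crank_by(+79°): θ ← 0° +79° = 79°
rotate_crank_by(+76°): θ ← 79° +76° = 155°
rotate_crank_by(-86°): θ ← 155° -86° = 69°
rotate_crank_by(-90°): θ ← 69° -90° = -21°
rotate_crank_by(-42°): θ ← -21° -42° = -63°
crank pin P = (r cos θ, r sin θ) = (27.239430, -53.460391)
h = r sin θ − e = -53.460391 − 17 = -70.460391
x = r cos θ + √(L² − h²) = 27.239430 + √(50176.0 − 4964.6668) = 27.239430 + 212.629568 = 239.868998

239.8690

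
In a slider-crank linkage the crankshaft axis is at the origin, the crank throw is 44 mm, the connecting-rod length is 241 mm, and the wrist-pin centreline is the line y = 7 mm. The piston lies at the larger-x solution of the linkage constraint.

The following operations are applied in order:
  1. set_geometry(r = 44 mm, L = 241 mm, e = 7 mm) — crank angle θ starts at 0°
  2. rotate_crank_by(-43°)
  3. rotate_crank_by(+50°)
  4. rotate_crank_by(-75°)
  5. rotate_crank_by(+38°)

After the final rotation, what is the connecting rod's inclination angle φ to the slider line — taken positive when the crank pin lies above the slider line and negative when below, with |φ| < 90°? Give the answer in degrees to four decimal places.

-6.9113

set_geometry: r = 44 mm, L = 241 mm, e = 7 mm; θ ← 0°
rotate_crank_by(-43°): θ ← 0° -43° = -43°
rotate_crank_by(+50°): θ ← -43° +50° = 7°
rotate_crank_by(-75°): θ ← 7° -75° = -68°
rotate_crank_by(+38°): θ ← -68° +38° = -30°
crank pin P = (r cos θ, r sin θ) = (38.105118, -22.000000)
h = r sin θ − e = -22.000000 − 7 = -29.000000
sin φ = h / L = -29.000000 / 241 = -0.12033195
φ = arcsin(-0.12033195) = -6.911261°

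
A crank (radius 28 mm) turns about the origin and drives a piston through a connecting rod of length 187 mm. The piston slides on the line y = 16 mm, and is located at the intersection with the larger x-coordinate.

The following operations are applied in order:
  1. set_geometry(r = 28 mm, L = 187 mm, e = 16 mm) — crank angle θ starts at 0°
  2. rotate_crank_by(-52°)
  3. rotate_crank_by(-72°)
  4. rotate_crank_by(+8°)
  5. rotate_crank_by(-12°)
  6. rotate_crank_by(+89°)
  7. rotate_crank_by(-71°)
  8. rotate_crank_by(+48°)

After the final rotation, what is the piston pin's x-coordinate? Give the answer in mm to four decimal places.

195.6573

set_geometry: r = 28 mm, L = 187 mm, e = 16 mm; θ ← 0°
rotate_crank_by(-52°): θ ← 0° -52° = -52°
rotate_crank_by(-72°): θ ← -52° -72° = -124°
rotate_crank_by(+8°): θ ← -124° +8° = -116°
rotate_crank_by(-12°): θ ← -116° -12° = -128°
rotate_crank_by(+89°): θ ← -128° +89° = -39°
rotate_crank_by(-71°): θ ← -39° -71° = -110°
rotate_crank_by(+48°): θ ← -110° +48° = -62°
crank pin P = (r cos θ, r sin θ) = (13.145204, -24.722533)
h = r sin θ − e = -24.722533 − 16 = -40.722533
x = r cos θ + √(L² − h²) = 13.145204 + √(34969.0 − 1658.3247) = 13.145204 + 182.512124 = 195.657328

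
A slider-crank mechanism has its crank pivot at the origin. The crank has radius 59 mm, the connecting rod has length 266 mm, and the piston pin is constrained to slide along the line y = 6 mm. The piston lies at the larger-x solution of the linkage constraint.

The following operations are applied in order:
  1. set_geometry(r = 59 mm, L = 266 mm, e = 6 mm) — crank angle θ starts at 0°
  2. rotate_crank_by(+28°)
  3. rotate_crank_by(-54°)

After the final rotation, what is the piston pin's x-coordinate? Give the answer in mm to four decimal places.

set_geometry: r = 59 mm, L = 266 mm, e = 6 mm; θ ← 0°
rotate_crank_by(+28°): θ ← 0° +28° = 28°
rotate_crank_by(-54°): θ ← 28° -54° = -26°
crank pin P = (r cos θ, r sin θ) = (53.028849, -25.863898)
h = r sin θ − e = -25.863898 − 6 = -31.863898
x = r cos θ + √(L² − h²) = 53.028849 + √(70756.0 − 1015.3080) = 53.028849 + 264.084630 = 317.113479

317.1135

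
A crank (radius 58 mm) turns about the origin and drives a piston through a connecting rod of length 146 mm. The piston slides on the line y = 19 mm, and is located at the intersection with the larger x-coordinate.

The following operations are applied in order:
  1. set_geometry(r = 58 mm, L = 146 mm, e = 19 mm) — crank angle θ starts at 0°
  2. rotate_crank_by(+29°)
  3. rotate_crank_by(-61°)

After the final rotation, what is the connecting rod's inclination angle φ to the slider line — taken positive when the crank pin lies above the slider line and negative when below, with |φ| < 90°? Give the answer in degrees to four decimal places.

set_geometry: r = 58 mm, L = 146 mm, e = 19 mm; θ ← 0°
rotate_crank_by(+29°): θ ← 0° +29° = 29°
rotate_crank_by(-61°): θ ← 29° -61° = -32°
crank pin P = (r cos θ, r sin θ) = (49.186790, -30.735317)
h = r sin θ − e = -30.735317 − 19 = -49.735317
sin φ = h / L = -49.735317 / 146 = -0.34065286
φ = arcsin(-0.34065286) = -19.916655°

-19.9167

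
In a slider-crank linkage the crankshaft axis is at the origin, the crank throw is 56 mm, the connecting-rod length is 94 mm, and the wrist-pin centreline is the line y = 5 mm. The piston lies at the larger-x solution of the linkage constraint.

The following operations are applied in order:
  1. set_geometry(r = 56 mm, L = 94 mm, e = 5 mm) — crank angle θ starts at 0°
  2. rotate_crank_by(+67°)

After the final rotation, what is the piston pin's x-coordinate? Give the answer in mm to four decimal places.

103.5465

set_geometry: r = 56 mm, L = 94 mm, e = 5 mm; θ ← 0°
rotate_crank_by(+67°): θ ← 0° +67° = 67°
crank pin P = (r cos θ, r sin θ) = (21.880943, 51.548272)
h = r sin θ − e = 51.548272 − 5 = 46.548272
x = r cos θ + √(L² − h²) = 21.880943 + √(8836.0 − 2166.7416) = 21.880943 + 81.665528 = 103.546471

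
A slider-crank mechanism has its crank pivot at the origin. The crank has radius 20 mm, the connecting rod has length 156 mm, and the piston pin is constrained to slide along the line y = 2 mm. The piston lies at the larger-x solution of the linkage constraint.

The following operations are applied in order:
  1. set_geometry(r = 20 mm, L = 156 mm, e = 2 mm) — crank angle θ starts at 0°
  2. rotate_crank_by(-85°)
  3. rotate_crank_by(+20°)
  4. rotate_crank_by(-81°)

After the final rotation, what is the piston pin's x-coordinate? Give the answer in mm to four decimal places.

138.8612

set_geometry: r = 20 mm, L = 156 mm, e = 2 mm; θ ← 0°
rotate_crank_by(-85°): θ ← 0° -85° = -85°
rotate_crank_by(+20°): θ ← -85° +20° = -65°
rotate_crank_by(-81°): θ ← -65° -81° = -146°
crank pin P = (r cos θ, r sin θ) = (-16.580751, -11.183858)
h = r sin θ − e = -11.183858 − 2 = -13.183858
x = r cos θ + √(L² − h²) = -16.580751 + √(24336.0 − 173.8141) = -16.580751 + 155.441905 = 138.861154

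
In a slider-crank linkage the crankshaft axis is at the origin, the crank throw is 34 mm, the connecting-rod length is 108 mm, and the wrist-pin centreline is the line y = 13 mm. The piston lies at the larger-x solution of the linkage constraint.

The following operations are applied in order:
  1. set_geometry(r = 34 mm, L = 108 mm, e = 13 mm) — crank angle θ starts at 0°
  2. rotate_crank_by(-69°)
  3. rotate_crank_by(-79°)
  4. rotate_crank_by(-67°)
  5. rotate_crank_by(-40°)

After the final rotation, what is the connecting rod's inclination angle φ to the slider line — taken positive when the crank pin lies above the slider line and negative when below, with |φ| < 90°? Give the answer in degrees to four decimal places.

set_geometry: r = 34 mm, L = 108 mm, e = 13 mm; θ ← 0°
rotate_crank_by(-69°): θ ← 0° -69° = -69°
rotate_crank_by(-79°): θ ← -69° -79° = -148°
rotate_crank_by(-67°): θ ← -148° -67° = -215°
rotate_crank_by(-40°): θ ← -215° -40° = -255°
crank pin P = (r cos θ, r sin θ) = (-8.799848, 32.841478)
h = r sin θ − e = 32.841478 − 13 = 19.841478
sin φ = h / L = 19.841478 / 108 = 0.18371739
φ = arcsin(0.18371739) = 10.586363°

10.5864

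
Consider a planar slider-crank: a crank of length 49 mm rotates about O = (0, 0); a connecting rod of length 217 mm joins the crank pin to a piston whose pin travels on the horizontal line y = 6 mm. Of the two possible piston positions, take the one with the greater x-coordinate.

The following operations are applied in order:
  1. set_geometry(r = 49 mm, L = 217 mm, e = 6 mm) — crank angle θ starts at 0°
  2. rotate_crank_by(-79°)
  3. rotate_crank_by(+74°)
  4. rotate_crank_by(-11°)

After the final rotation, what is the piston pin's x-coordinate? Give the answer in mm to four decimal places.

263.2233

set_geometry: r = 49 mm, L = 217 mm, e = 6 mm; θ ← 0°
rotate_crank_by(-79°): θ ← 0° -79° = -79°
rotate_crank_by(+74°): θ ← -79° +74° = -5°
rotate_crank_by(-11°): θ ← -5° -11° = -16°
crank pin P = (r cos θ, r sin θ) = (47.101823, -13.506230)
h = r sin θ − e = -13.506230 − 6 = -19.506230
x = r cos θ + √(L² − h²) = 47.101823 + √(47089.0 − 380.4930) = 47.101823 + 216.121510 = 263.223333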